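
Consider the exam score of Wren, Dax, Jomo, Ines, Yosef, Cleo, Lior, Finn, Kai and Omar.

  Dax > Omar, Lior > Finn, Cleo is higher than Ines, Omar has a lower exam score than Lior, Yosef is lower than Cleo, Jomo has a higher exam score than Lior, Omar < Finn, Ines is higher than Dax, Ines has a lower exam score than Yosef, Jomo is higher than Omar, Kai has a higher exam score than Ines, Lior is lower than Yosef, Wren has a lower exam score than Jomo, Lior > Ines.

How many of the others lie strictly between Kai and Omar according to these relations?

2

The relations place Omar below Kai. An element lies strictly between them when it is forced above Omar and also forced below Kai.
Above Omar: {Finn, Dax, Ines, Lior, Yosef, Jomo, Cleo}. Below Kai: {Dax, Ines}.
Intersection: {Dax, Ines} — 2.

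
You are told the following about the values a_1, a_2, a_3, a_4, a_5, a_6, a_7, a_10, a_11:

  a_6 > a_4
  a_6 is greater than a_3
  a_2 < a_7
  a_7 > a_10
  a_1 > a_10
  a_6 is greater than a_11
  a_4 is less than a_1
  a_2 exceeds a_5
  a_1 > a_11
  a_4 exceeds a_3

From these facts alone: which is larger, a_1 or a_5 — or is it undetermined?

undetermined

Following every chain through a_5: above a_5 we get a_2, a_7.
a_1 is not reached, and no chain runs the other way from a_1 to a_5.
So the given relations leave the order of a_5 and a_1 undetermined.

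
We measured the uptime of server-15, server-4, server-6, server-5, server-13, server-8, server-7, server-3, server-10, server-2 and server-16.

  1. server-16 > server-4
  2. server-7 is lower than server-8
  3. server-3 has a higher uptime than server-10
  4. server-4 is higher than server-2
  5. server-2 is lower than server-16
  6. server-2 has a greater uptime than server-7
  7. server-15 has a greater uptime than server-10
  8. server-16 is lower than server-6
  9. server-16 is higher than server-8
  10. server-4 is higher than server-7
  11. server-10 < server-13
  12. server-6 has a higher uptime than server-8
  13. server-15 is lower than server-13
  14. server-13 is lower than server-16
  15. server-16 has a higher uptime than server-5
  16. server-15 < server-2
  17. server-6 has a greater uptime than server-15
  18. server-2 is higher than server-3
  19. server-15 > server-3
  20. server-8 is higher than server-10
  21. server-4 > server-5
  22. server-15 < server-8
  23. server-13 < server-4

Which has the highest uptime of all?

server-6

server-10 is not greatest since server-10 < server-3; server-3 is not greatest since server-3 < server-15; server-7 is not greatest since server-7 < server-4; server-15 is not greatest since server-15 < server-8; server-8 is not greatest since server-8 < server-16; server-5 is not greatest since server-5 < server-16; server-13 is not greatest since server-13 < server-4; server-2 is not greatest since server-2 < server-16; server-4 is not greatest since server-4 < server-16; server-16 is not greatest since server-16 < server-6.
Only server-6 has nothing above it, so server-6 is the highest uptime.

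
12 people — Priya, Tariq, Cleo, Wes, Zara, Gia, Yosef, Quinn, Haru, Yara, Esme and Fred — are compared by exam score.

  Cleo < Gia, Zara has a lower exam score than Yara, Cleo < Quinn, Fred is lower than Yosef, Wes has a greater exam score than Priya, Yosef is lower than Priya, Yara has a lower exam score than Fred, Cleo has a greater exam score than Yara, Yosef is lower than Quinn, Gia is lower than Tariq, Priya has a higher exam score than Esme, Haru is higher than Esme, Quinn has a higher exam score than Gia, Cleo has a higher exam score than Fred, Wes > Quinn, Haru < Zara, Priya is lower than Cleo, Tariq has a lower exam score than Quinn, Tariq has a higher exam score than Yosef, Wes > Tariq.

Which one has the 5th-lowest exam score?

Piecing the relations together gives one ordering: Esme < Haru < Zara < Yara < Fred < Yosef < Priya < Cleo < Gia < Tariq < Quinn < Wes.
Counting 5 from the smallest end gives Fred.

Fred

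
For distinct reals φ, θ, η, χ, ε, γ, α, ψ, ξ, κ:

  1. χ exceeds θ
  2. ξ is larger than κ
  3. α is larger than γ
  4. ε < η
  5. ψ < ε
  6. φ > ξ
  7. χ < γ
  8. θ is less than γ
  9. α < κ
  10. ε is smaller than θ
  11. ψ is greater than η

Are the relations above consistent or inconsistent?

inconsistent

Chaining the given relations yields η < ψ < ε, so η < ε. But one relation states ε < η. These cannot both hold.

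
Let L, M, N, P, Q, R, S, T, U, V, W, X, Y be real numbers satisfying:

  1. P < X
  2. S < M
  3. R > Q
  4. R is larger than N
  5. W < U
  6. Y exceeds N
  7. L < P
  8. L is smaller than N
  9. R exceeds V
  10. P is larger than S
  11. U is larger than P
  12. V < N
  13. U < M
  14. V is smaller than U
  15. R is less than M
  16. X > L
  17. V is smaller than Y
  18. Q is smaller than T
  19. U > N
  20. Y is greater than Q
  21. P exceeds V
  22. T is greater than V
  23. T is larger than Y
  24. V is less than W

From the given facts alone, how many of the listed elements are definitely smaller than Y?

Directly below Y: V, Q, N.
One step further: L (4 so far).
No other element is forced below Y by the given relations, so the count is 4.

4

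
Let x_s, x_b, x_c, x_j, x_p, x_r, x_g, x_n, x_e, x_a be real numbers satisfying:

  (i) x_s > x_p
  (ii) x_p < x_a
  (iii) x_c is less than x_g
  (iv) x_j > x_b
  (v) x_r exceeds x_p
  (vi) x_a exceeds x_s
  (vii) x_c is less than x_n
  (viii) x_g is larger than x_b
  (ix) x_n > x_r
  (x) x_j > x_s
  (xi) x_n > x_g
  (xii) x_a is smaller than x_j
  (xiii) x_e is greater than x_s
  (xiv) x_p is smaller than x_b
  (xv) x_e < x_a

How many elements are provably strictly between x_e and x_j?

1

The relations place x_e below x_j. An element lies strictly between them when it is forced above x_e and also forced below x_j.
Above x_e: {x_a}. Below x_j: {x_p, x_s, x_b, x_a}.
Intersection: {x_a} — 1.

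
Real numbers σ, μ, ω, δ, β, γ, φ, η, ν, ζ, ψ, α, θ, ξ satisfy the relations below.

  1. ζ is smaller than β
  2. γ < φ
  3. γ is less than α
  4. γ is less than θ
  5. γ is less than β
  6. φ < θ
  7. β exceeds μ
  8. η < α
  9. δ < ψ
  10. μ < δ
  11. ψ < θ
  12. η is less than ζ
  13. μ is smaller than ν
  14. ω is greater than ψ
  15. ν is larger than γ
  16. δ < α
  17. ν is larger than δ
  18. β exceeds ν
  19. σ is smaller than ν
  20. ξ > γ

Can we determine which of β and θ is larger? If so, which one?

Following every chain through β: below β we get γ, μ, σ, δ, η, ζ, ν.
θ is not reached, and no chain runs the other way from θ to β.
So the given relations leave the order of β and θ undetermined.

undetermined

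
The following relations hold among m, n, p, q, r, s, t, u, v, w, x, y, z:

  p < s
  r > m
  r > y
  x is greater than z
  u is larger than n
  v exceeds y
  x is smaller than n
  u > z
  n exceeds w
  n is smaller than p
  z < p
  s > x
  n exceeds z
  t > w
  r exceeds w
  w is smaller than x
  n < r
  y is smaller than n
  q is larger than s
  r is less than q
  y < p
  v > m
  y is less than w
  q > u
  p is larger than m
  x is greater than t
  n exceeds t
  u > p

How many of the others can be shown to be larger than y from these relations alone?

The elements the relations force above y are w, t, x, n, p, s, r, u, q, v — no chain reaches any other.
That is 10.

10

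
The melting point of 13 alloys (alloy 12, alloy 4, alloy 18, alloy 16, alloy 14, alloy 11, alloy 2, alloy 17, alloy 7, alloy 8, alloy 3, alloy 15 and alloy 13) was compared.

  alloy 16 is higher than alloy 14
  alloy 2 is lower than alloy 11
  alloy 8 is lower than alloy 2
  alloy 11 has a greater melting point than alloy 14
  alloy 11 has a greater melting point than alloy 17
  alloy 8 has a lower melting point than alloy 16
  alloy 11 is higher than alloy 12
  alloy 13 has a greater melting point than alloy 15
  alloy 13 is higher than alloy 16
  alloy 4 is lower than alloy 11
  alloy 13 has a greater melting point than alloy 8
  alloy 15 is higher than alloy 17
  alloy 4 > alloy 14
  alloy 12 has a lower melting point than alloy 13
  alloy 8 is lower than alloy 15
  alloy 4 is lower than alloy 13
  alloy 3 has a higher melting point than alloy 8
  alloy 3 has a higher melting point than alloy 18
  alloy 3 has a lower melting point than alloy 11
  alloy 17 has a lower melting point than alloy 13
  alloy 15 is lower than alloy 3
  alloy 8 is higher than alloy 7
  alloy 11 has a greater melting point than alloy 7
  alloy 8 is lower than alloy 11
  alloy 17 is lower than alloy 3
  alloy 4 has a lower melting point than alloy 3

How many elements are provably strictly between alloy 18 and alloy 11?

1

The relations place alloy 18 below alloy 11. An element lies strictly between them when it is forced above alloy 18 and also forced below alloy 11.
Above alloy 18: {alloy 3}. Below alloy 11: {alloy 14, alloy 4, alloy 7, alloy 8, alloy 17, alloy 15, alloy 12, alloy 2, alloy 3}.
Intersection: {alloy 3} — 1.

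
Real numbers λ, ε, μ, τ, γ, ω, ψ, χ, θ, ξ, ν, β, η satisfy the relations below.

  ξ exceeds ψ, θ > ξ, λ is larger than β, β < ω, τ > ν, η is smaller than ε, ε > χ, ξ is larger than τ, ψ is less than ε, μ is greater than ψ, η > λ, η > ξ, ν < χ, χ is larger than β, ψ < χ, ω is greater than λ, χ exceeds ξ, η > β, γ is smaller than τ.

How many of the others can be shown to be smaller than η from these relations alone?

7

Directly below η: β, ξ, λ.
One step further: ψ, τ (5 so far).
One step further: ν, γ (7 so far).
Nothing else is reachable below η; 7 in all.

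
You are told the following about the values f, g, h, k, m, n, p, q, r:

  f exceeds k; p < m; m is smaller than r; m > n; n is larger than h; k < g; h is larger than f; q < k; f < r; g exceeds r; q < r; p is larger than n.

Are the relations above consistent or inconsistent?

Every relation is compatible with q < k < f < h < n < p < m < r < g; the set is consistent.

consistent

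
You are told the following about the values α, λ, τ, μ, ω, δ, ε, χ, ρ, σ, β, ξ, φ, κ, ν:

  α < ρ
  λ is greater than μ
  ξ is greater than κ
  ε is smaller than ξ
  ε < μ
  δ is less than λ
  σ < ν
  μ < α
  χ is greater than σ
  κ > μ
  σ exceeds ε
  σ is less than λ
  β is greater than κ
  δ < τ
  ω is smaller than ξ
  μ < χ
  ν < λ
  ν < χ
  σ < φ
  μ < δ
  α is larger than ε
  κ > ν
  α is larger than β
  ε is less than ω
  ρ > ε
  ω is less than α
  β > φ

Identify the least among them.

σ is not least since ε < σ; φ is not least since σ < φ; ν is not least since σ < ν; μ is not least since ε < μ; κ is not least since μ < κ; δ is not least since μ < δ; χ is not least since ν < χ; λ is not least since δ < λ; ω is not least since ε < ω; τ is not least since δ < τ; β is not least since φ < β; ξ is not least since κ < ξ; α is not least since ω < α; ρ is not least since ε < ρ.
Only ε has nothing below it, so ε is the least.

ε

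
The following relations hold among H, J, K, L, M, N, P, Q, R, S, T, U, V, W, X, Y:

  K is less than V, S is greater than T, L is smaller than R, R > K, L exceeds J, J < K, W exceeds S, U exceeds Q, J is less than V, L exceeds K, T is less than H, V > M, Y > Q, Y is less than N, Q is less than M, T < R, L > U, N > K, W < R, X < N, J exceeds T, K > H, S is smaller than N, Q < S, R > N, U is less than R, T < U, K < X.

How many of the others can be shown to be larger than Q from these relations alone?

9

From Q the given relations immediately reach Y, S, U, M.
From those, W, L, N, R, V — 9 in total.
Nothing else is reachable above Q; 9 in all.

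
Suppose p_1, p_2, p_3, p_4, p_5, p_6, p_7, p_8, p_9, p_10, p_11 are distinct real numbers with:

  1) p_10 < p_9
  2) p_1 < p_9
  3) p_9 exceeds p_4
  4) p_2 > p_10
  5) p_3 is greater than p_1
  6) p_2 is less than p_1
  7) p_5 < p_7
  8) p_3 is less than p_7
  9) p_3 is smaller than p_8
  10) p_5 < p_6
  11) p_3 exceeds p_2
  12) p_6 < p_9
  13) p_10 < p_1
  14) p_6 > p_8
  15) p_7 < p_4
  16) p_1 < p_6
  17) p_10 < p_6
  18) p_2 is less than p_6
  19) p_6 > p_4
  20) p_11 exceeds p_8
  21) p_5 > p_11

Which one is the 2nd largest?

The consecutive relations fix a unique order: p_10 < p_2 < p_1 < p_3 < p_8 < p_11 < p_5 < p_7 < p_4 < p_6 < p_9.
The 2nd largest is p_6.

p_6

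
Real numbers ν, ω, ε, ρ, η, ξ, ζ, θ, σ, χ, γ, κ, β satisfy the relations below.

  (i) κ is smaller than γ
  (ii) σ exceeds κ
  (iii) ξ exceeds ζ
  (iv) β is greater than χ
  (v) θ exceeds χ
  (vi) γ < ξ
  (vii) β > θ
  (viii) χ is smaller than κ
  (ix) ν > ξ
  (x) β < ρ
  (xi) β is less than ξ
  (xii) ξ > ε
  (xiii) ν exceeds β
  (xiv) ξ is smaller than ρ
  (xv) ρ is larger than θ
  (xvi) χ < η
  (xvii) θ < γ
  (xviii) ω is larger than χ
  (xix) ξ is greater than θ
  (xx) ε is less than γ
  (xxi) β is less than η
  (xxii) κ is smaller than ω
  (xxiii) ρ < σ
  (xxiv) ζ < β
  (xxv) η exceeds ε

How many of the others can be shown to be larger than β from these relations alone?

5

From β the given relations immediately reach ξ, ν, ρ, η.
From those, σ — 5 in total.
Nothing else is reachable above β; 5 in all.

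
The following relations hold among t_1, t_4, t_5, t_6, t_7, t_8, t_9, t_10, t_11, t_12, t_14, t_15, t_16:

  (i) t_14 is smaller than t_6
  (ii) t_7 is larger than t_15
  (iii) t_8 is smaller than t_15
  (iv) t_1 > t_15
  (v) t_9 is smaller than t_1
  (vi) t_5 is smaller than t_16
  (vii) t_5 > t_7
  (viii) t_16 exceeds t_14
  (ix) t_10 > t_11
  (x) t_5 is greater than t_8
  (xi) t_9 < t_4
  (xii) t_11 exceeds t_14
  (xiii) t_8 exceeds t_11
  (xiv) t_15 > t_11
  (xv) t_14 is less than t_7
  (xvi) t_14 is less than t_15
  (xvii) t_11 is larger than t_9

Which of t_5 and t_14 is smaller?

t_14

t_14 < t_11 and t_11 < t_8 give t_14 < t_8.
Then t_8 < t_15 extends the chain to t_15.
With t_15 < t_7: t_14 < t_11 < t_8 < t_15 < t_7.
Then t_7 < t_5 extends the chain to t_5.
So t_14 < t_5; t_14 is the smaller of the two.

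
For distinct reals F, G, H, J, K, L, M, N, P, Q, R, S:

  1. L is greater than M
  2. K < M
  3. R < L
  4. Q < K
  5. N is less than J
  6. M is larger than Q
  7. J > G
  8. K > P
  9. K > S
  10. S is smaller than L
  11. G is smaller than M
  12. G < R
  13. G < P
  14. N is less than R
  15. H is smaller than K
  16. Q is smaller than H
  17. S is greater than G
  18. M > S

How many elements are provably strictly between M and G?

3

The relations place G below M. An element lies strictly between them when it is forced above G and also forced below M.
Above G: {S, P, K, R, L, J}. Below M: {Q, S, H, P, K}.
Intersection: {S, P, K} — 3.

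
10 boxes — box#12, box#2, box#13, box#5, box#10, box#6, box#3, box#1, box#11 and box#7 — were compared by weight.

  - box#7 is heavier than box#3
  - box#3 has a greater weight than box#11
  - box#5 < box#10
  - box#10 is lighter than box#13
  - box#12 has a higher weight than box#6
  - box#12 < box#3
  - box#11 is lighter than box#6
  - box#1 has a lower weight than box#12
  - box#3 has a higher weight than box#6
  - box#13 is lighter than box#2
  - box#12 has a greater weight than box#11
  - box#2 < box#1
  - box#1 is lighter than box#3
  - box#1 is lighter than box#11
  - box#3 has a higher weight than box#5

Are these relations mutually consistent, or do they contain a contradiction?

consistent

The single ordering box#5 < box#10 < box#13 < box#2 < box#1 < box#11 < box#6 < box#12 < box#3 < box#7 satisfies every listed relation, so no contradiction arises.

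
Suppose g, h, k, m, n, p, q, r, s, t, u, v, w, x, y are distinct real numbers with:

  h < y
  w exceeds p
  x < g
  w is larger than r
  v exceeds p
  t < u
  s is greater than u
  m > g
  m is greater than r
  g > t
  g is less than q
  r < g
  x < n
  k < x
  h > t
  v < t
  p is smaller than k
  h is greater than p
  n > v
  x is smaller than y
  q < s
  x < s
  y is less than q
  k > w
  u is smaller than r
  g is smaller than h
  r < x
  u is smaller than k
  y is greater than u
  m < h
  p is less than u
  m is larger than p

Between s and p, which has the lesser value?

p

Following the relations from p: p < v < t < u < r < w < k < x < g < m < h < y < q < s.
So p < s; p is the smaller of the two.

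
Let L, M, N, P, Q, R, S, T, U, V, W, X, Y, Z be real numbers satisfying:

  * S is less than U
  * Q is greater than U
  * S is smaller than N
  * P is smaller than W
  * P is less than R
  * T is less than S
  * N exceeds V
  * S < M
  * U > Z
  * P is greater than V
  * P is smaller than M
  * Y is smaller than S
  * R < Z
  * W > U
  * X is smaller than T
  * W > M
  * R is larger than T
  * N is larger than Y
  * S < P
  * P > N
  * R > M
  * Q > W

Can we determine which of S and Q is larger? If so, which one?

Q

S < N < P < M < R < Z < U < W < Q, by transitivity through N, P, M, R, Z, U, W.
So Q is larger.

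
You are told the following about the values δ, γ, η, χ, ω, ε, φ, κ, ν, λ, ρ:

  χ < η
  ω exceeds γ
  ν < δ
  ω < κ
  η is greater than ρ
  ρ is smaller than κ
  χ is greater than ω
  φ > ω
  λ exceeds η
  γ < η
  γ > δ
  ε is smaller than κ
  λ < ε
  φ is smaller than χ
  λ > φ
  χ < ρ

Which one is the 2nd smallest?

δ

Piecing the relations together gives one ordering: ν < δ < γ < ω < φ < χ < ρ < η < λ < ε < κ.
Counting 2 from the smallest end gives δ.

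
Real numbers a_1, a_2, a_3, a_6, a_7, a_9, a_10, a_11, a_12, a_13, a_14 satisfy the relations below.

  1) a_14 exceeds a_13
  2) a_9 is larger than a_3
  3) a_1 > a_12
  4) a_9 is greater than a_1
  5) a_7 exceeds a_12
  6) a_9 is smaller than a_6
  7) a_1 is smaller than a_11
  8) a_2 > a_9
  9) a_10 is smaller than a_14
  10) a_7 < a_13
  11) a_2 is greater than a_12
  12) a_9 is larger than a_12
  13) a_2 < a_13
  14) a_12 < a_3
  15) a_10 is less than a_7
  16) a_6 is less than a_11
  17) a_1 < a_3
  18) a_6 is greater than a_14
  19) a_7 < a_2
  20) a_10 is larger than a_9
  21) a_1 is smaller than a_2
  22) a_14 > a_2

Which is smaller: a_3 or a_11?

a_3 < a_9 and a_9 < a_10 give a_3 < a_10.
Then a_10 < a_7 extends the chain to a_7.
With a_7 < a_2: a_3 < a_9 < a_10 < a_7 < a_2.
Then a_2 < a_13 extends the chain to a_13.
Then a_13 < a_14 extends the chain to a_14.
Then a_14 < a_6 extends the chain to a_6.
Then a_6 < a_11 extends the chain to a_11.
So a_3 < a_11; a_3 is the smaller of the two.

a_3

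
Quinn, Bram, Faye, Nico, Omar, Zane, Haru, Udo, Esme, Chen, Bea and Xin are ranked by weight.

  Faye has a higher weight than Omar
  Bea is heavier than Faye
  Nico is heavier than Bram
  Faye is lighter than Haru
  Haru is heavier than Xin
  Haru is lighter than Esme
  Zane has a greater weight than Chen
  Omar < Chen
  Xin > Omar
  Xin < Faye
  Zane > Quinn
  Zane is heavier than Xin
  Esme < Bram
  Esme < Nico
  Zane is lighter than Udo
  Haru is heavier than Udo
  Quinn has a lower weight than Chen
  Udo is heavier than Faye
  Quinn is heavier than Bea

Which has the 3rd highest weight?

Chaining the given pairs: Omar < Xin < Faye < Bea < Quinn < Chen < Zane < Udo < Haru < Esme < Bram < Nico.
The 3rd largest is Esme.

Esme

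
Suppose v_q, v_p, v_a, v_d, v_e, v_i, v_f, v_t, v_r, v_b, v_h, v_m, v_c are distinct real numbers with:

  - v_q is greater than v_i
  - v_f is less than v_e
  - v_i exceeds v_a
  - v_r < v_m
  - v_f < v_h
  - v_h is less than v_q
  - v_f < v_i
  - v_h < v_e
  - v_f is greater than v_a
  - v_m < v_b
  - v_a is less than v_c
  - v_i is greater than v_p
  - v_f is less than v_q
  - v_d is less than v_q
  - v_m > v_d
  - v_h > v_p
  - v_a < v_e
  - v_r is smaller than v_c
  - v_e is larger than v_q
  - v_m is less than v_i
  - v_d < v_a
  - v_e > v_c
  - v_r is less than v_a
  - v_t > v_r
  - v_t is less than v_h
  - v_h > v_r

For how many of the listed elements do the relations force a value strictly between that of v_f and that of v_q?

The relations place v_f below v_q. An element lies strictly between them when it is forced above v_f and also forced below v_q.
Above v_f: {v_h, v_i, v_e}. Below v_q: {v_d, v_r, v_p, v_m, v_t, v_a, v_h, v_i}.
Intersection: {v_h, v_i} — 2.

2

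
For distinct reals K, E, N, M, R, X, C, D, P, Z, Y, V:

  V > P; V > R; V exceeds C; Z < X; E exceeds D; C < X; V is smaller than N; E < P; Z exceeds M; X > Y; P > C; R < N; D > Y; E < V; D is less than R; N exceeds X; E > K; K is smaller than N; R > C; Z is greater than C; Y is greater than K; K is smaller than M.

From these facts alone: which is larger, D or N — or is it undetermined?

Link the given pairs in sequence: D < E; E < P; P < V; V < N.
Together: D < E < P < V < N.
So N is larger.

N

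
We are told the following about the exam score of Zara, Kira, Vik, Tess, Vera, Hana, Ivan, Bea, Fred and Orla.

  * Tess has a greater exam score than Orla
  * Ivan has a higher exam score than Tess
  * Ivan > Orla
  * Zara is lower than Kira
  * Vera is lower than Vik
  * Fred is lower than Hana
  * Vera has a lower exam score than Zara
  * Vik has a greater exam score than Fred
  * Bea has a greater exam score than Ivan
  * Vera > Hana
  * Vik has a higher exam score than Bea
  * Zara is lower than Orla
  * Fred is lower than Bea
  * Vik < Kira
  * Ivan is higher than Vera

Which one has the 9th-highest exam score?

Piecing the relations together gives one ordering: Fred < Hana < Vera < Zara < Orla < Tess < Ivan < Bea < Vik < Kira.
The 9th largest is Hana.

Hana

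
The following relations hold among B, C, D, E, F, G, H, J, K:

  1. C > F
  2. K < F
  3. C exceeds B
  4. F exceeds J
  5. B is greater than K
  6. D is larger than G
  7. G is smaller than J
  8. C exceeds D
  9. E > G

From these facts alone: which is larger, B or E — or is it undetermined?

Following every chain through E: below E we get G.
B is not reached, and no chain runs the other way from B to E.
So the given relations leave the order of E and B undetermined.

undetermined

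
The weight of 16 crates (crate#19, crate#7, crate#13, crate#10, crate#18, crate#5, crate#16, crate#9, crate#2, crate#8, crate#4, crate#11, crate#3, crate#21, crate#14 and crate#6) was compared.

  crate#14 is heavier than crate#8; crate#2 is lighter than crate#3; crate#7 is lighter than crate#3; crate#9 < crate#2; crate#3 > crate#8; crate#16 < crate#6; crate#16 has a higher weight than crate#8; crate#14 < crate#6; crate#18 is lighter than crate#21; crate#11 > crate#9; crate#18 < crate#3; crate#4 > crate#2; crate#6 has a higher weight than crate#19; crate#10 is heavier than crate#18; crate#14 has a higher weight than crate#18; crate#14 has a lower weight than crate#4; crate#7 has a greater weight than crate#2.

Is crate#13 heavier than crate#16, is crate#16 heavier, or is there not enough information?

Following every chain through crate#16: above crate#16 we get crate#6; below crate#16 we get crate#8.
crate#13 is not reached, and no chain runs the other way from crate#13 to crate#16.
So the given relations leave the order of crate#16 and crate#13 undetermined.

undetermined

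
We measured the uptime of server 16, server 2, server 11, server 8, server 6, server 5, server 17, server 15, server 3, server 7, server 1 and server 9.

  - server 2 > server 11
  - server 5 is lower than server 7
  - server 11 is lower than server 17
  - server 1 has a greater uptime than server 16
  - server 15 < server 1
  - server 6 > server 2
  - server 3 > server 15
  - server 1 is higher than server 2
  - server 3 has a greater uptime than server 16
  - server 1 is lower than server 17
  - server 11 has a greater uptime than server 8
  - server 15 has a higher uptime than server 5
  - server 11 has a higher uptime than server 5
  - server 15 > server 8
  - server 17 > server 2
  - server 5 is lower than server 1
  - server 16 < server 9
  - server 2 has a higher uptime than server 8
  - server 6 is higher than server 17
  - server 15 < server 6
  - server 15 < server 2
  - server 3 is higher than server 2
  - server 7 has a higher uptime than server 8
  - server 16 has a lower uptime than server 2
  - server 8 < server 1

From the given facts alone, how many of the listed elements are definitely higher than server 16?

6

The elements the relations force above server 16 are server 9, server 2, server 3, server 1, server 17, server 6 — no chain reaches any other.
That is 6.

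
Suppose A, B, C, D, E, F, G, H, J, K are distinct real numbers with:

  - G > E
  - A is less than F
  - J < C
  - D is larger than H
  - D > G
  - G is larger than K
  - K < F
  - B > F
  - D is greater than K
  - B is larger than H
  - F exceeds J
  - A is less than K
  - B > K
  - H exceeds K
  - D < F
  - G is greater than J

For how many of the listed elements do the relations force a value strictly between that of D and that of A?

Chaining upward from A reaches: K, G, H, F, B.
Chaining downward from D reaches: E, J, K, G, H.
Strictly between A and D are those in both lists: K, G, H — 3 elements.

3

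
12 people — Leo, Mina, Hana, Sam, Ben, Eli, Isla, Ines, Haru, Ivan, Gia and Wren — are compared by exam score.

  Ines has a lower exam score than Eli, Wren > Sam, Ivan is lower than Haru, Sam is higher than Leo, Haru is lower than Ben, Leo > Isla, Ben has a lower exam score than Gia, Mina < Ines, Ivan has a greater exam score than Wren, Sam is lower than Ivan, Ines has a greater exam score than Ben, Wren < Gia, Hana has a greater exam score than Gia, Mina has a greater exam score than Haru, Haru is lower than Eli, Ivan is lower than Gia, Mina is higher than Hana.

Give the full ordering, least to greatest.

Isla < Leo < Sam < Wren < Ivan < Haru < Ben < Gia < Hana < Mina < Ines < Eli

Nothing is placed below Isla, so it is least; from there Isla < Leo; Leo < Sam; Sam < Wren; Wren < Ivan; Ivan < Haru; Haru < Ben; Ben < Gia; Gia < Hana; Hana < Mina; Mina < Ines; Ines < Eli, each given directly.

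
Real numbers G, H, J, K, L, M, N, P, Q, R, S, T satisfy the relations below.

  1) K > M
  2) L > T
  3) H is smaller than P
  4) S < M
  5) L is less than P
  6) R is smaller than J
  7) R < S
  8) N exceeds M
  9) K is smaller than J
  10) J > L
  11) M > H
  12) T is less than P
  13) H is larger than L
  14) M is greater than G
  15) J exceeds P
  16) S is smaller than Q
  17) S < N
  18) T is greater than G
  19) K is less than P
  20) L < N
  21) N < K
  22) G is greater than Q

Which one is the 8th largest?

Piecing the relations together gives one ordering: R < S < Q < G < T < L < H < M < N < K < P < J.
The 8th largest is T.

T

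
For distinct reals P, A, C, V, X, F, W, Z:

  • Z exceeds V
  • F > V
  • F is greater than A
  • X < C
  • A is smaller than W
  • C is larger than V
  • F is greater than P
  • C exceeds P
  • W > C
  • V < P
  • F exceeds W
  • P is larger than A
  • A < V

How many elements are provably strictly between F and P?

The relations place P below F. An element lies strictly between them when it is forced above P and also forced below F.
Above P: {C, W}. Below F: {A, V, X, C, W}.
Intersection: {C, W} — 2.

2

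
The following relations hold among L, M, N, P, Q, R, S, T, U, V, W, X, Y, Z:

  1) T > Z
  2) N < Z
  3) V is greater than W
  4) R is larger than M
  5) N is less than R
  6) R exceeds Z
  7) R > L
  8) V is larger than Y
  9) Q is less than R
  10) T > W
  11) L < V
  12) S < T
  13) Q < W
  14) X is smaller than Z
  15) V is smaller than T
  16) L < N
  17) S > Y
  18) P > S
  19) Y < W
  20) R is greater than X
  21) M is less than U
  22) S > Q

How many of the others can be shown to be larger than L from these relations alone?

5

Directly above L: N, R, V.
One step further: Z, T (5 so far).
Nothing else is reachable above L; 5 in all.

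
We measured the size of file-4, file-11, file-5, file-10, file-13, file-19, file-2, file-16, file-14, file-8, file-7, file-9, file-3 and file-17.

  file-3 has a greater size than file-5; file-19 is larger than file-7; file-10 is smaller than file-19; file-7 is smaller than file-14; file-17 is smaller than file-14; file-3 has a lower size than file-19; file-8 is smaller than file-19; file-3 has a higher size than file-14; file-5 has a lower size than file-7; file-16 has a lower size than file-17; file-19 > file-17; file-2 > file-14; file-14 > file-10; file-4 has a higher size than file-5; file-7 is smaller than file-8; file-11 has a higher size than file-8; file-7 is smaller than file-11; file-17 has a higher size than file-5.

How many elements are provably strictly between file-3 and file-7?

The relations place file-7 below file-3. An element lies strictly between them when it is forced above file-7 and also forced below file-3.
Above file-7: {file-8, file-14, file-2, file-11, file-19}. Below file-3: {file-5, file-16, file-17, file-10, file-14}.
Intersection: {file-14} — 1.

1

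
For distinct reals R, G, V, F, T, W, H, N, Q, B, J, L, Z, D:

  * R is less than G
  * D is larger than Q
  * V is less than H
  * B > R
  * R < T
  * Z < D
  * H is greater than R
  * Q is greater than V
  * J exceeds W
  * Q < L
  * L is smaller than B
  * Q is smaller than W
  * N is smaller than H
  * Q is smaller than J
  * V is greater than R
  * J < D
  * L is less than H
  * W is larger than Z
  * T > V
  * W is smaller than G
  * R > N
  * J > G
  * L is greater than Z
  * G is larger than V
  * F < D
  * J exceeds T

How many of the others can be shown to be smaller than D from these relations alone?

10

From D the given relations immediately reach F, Z, Q, J.
From those, V, W, T, G — 8 in total.
From those, R — 9 in total.
From those, N — 10 in total.
No other element is forced below D by the given relations, so the count is 10.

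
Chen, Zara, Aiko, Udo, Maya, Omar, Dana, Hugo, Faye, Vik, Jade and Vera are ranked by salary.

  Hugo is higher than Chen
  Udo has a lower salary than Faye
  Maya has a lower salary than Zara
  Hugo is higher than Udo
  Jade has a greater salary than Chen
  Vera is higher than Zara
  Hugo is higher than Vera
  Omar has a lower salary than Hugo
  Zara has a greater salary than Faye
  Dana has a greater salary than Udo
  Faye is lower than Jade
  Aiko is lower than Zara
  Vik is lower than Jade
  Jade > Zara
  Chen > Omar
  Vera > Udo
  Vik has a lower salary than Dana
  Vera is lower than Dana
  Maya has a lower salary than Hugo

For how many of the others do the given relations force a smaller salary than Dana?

The elements the relations force below Dana are Udo, Vik, Maya, Aiko, Faye, Zara, Vera — no chain reaches any other.
That is 7.

7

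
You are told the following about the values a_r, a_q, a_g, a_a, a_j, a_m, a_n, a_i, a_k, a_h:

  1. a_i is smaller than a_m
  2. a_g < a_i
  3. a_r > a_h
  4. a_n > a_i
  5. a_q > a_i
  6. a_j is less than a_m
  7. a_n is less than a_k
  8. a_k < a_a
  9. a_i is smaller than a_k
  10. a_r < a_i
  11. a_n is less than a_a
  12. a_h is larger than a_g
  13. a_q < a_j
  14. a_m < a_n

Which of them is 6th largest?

a_q

Chaining the given pairs: a_g < a_h < a_r < a_i < a_q < a_j < a_m < a_n < a_k < a_a.
Counting 6 from the largest end gives a_q.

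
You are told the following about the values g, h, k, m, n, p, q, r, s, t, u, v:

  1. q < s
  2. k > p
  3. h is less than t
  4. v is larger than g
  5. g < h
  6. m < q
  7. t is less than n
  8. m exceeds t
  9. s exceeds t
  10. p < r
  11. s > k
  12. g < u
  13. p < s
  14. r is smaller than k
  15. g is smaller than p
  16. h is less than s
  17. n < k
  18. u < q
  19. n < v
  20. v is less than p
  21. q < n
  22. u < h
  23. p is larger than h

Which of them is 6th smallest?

The consecutive relations fix a unique order: g < u < h < t < m < q < n < v < p < r < k < s.
Counting 6 from the smallest end gives q.

q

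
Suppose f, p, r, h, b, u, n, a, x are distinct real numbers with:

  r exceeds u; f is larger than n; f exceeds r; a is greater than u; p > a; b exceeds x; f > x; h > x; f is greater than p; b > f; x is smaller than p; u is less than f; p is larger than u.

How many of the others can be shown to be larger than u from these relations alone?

5

From u the given relations immediately reach r, a, p, f.
From those, b — 5 in total.
Nothing else is reachable above u; 5 in all.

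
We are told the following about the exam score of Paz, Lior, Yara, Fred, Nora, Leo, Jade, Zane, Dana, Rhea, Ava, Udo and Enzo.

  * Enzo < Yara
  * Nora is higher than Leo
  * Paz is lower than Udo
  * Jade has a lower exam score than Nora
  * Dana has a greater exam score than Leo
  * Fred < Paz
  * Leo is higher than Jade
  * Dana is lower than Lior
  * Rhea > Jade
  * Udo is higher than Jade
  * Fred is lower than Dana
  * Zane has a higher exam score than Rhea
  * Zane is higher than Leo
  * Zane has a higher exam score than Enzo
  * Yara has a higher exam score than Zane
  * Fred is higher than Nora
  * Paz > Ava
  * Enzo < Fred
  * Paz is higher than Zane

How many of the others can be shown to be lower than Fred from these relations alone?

The elements the relations force below Fred are Enzo, Jade, Leo, Nora — no chain reaches any other.
That is 4.

4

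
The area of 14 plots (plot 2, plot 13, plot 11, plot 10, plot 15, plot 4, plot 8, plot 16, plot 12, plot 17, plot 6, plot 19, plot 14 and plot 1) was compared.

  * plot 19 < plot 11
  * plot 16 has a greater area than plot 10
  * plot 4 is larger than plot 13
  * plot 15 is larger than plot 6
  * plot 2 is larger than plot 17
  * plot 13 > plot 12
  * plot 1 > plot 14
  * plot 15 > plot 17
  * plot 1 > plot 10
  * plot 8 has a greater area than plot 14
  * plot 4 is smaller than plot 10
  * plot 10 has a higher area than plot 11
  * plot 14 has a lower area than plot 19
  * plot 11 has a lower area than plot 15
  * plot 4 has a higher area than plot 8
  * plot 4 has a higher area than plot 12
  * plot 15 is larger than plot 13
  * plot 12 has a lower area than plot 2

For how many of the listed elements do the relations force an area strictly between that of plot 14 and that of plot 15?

Chaining upward from plot 14 reaches: plot 8, plot 19, plot 11, plot 4, plot 10, plot 16, plot 1.
Chaining downward from plot 15 reaches: plot 12, plot 6, plot 17, plot 13, plot 19, plot 11.
Strictly between plot 14 and plot 15 are those in both lists: plot 19, plot 11 — 2 elements.

2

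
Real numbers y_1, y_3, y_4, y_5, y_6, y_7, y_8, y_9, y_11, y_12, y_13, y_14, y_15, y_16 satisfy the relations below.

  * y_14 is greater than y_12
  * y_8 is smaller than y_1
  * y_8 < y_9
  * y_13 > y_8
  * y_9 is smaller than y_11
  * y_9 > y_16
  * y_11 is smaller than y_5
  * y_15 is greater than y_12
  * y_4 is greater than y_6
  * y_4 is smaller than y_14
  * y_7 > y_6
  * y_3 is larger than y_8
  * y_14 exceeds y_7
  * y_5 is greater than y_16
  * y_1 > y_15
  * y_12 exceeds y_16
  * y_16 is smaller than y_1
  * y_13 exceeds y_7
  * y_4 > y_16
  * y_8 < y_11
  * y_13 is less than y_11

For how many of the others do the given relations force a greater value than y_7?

From y_7 the given relations immediately reach y_13, y_14.
From those, y_11 — 3 in total.
From those, y_5 — 4 in total.
Nothing else is reachable above y_7; 4 in all.

4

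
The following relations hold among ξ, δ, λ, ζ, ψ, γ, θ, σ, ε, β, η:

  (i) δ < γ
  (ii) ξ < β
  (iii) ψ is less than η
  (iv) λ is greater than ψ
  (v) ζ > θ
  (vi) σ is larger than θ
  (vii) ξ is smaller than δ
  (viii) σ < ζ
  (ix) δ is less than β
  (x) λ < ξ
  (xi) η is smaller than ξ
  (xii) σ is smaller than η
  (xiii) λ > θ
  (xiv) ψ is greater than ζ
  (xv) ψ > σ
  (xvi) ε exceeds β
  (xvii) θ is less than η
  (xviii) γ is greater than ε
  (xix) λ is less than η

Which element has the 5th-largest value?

ξ

The consecutive relations fix a unique order: θ < σ < ζ < ψ < λ < η < ξ < δ < β < ε < γ.
The 5th largest is ξ.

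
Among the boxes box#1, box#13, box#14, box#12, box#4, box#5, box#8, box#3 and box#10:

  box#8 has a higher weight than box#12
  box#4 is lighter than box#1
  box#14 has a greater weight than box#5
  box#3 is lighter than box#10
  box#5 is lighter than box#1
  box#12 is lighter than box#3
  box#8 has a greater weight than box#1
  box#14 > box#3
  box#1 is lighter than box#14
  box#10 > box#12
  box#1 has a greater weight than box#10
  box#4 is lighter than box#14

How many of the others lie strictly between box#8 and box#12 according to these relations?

3

Chaining upward from box#12 reaches: box#3, box#10, box#1, box#14.
Chaining downward from box#8 reaches: box#4, box#3, box#5, box#10, box#1.
Strictly between box#12 and box#8 are those in both lists: box#3, box#10, box#1 — 3 elements.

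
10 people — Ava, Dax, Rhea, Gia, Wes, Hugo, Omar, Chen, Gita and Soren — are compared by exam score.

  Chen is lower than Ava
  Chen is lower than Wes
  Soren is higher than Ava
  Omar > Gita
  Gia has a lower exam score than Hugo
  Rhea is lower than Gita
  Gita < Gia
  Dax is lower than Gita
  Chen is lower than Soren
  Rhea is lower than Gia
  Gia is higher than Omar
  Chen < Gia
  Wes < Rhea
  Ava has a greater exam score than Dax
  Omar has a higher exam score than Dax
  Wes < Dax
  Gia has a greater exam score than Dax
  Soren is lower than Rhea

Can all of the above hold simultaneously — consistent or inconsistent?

consistent

The single ordering Chen < Wes < Dax < Ava < Soren < Rhea < Gita < Omar < Gia < Hugo satisfies every listed relation, so no contradiction arises.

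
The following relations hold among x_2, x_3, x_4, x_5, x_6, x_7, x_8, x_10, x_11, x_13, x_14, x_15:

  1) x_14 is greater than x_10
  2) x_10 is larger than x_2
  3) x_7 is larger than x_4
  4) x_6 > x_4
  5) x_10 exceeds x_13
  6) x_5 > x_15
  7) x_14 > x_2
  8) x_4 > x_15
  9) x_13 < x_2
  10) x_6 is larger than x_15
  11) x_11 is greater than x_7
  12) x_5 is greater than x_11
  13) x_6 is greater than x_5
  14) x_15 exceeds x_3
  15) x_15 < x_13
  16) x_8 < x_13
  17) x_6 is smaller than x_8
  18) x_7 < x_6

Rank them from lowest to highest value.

x_3 < x_15 < x_4 < x_7 < x_11 < x_5 < x_6 < x_8 < x_13 < x_2 < x_10 < x_14

Nothing is placed below x_3, so it is least; from there x_3 < x_15; x_15 < x_4; x_4 < x_7; x_7 < x_11; x_11 < x_5; x_5 < x_6; x_6 < x_8; x_8 < x_13; x_13 < x_2; x_2 < x_10; x_10 < x_14, each given directly.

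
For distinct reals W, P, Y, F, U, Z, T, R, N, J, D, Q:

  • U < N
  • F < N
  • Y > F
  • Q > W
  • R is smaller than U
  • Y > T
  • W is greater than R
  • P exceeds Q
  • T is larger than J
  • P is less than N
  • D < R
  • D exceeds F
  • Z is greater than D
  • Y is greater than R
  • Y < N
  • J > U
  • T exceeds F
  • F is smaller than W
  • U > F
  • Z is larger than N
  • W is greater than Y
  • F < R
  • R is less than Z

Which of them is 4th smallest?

U

The consecutive relations fix a unique order: F < D < R < U < J < T < Y < W < Q < P < N < Z.
The 4th smallest is U.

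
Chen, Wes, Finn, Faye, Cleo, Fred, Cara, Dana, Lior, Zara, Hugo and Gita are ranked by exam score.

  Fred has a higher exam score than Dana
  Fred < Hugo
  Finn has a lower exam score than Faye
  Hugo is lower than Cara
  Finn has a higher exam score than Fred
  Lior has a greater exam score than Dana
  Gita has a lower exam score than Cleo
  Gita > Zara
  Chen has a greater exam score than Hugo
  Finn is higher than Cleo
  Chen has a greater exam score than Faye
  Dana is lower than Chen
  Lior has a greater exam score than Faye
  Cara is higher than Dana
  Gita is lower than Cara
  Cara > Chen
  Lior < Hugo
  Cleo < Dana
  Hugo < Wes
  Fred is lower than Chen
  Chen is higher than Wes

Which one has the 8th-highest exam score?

Piecing the relations together gives one ordering: Zara < Gita < Cleo < Dana < Fred < Finn < Faye < Lior < Hugo < Wes < Chen < Cara.
The 8th largest is Fred.

Fred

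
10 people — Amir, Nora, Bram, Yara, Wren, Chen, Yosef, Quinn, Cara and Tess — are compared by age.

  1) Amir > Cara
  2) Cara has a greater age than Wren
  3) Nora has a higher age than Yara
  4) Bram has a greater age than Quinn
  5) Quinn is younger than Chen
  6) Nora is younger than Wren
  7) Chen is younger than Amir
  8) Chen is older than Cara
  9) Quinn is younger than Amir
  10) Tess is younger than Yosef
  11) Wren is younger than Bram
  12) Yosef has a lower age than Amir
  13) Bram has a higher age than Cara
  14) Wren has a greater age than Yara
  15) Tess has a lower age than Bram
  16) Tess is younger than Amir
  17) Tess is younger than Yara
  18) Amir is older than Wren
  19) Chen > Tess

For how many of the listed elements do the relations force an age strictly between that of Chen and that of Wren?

1

Chaining upward from Wren reaches: Cara, Bram, Amir.
Chaining downward from Chen reaches: Tess, Yara, Nora, Cara, Quinn.
Strictly between Wren and Chen are those in both lists: Cara — 1 element.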